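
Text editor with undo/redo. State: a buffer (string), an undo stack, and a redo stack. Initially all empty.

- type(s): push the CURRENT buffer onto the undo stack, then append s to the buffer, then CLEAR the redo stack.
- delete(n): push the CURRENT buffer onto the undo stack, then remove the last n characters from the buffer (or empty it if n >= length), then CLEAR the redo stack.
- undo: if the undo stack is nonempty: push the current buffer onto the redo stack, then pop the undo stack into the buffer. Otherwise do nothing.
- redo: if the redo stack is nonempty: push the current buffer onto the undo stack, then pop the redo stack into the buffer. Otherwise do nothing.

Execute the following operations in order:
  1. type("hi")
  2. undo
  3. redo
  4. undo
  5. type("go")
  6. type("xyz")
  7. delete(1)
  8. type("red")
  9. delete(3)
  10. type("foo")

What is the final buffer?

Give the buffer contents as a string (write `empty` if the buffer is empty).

After op 1 (type): buf='hi' undo_depth=1 redo_depth=0
After op 2 (undo): buf='(empty)' undo_depth=0 redo_depth=1
After op 3 (redo): buf='hi' undo_depth=1 redo_depth=0
After op 4 (undo): buf='(empty)' undo_depth=0 redo_depth=1
After op 5 (type): buf='go' undo_depth=1 redo_depth=0
After op 6 (type): buf='goxyz' undo_depth=2 redo_depth=0
After op 7 (delete): buf='goxy' undo_depth=3 redo_depth=0
After op 8 (type): buf='goxyred' undo_depth=4 redo_depth=0
After op 9 (delete): buf='goxy' undo_depth=5 redo_depth=0
After op 10 (type): buf='goxyfoo' undo_depth=6 redo_depth=0

Answer: goxyfoo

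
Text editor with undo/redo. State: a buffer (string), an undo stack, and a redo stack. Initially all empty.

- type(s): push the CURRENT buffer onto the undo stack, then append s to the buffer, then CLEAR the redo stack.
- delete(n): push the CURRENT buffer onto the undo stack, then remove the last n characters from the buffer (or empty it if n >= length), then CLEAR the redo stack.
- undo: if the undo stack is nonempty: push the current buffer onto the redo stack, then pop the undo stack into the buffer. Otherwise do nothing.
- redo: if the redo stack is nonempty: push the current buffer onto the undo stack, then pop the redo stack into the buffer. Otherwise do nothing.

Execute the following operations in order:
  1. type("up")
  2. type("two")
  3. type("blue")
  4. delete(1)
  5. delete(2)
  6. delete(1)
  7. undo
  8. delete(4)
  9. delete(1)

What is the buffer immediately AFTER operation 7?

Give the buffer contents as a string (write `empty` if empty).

After op 1 (type): buf='up' undo_depth=1 redo_depth=0
After op 2 (type): buf='uptwo' undo_depth=2 redo_depth=0
After op 3 (type): buf='uptwoblue' undo_depth=3 redo_depth=0
After op 4 (delete): buf='uptwoblu' undo_depth=4 redo_depth=0
After op 5 (delete): buf='uptwob' undo_depth=5 redo_depth=0
After op 6 (delete): buf='uptwo' undo_depth=6 redo_depth=0
After op 7 (undo): buf='uptwob' undo_depth=5 redo_depth=1

Answer: uptwob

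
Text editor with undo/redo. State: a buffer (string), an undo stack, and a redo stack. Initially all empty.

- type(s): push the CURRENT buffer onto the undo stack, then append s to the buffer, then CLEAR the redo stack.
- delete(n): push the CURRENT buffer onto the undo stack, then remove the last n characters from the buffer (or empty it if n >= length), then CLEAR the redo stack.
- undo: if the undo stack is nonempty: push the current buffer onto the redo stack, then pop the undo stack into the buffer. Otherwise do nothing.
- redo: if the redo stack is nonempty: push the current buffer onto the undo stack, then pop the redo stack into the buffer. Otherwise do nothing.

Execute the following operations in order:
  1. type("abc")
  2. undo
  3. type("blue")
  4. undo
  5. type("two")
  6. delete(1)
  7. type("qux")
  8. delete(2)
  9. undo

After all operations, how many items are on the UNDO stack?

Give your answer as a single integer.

After op 1 (type): buf='abc' undo_depth=1 redo_depth=0
After op 2 (undo): buf='(empty)' undo_depth=0 redo_depth=1
After op 3 (type): buf='blue' undo_depth=1 redo_depth=0
After op 4 (undo): buf='(empty)' undo_depth=0 redo_depth=1
After op 5 (type): buf='two' undo_depth=1 redo_depth=0
After op 6 (delete): buf='tw' undo_depth=2 redo_depth=0
After op 7 (type): buf='twqux' undo_depth=3 redo_depth=0
After op 8 (delete): buf='twq' undo_depth=4 redo_depth=0
After op 9 (undo): buf='twqux' undo_depth=3 redo_depth=1

Answer: 3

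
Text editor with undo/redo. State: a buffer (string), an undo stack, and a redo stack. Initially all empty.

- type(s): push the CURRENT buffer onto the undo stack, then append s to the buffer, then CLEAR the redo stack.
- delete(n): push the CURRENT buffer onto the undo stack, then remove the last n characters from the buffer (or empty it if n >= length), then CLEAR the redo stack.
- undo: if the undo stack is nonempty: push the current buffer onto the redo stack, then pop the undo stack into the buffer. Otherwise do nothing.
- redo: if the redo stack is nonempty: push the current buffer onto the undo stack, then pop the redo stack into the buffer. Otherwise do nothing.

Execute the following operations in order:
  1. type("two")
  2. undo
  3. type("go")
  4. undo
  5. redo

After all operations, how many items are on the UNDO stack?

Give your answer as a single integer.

Answer: 1

Derivation:
After op 1 (type): buf='two' undo_depth=1 redo_depth=0
After op 2 (undo): buf='(empty)' undo_depth=0 redo_depth=1
After op 3 (type): buf='go' undo_depth=1 redo_depth=0
After op 4 (undo): buf='(empty)' undo_depth=0 redo_depth=1
After op 5 (redo): buf='go' undo_depth=1 redo_depth=0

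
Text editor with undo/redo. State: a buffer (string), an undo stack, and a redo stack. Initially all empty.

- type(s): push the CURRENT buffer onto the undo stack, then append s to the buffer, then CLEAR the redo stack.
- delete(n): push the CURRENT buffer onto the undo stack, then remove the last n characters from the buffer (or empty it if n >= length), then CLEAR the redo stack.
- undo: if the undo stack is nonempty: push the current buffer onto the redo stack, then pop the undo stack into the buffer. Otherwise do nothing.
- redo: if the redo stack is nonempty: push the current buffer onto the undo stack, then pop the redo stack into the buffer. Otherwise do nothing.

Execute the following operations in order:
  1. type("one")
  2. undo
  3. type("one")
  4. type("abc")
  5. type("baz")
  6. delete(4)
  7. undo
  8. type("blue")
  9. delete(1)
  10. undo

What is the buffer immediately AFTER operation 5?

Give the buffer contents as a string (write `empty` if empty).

After op 1 (type): buf='one' undo_depth=1 redo_depth=0
After op 2 (undo): buf='(empty)' undo_depth=0 redo_depth=1
After op 3 (type): buf='one' undo_depth=1 redo_depth=0
After op 4 (type): buf='oneabc' undo_depth=2 redo_depth=0
After op 5 (type): buf='oneabcbaz' undo_depth=3 redo_depth=0

Answer: oneabcbaz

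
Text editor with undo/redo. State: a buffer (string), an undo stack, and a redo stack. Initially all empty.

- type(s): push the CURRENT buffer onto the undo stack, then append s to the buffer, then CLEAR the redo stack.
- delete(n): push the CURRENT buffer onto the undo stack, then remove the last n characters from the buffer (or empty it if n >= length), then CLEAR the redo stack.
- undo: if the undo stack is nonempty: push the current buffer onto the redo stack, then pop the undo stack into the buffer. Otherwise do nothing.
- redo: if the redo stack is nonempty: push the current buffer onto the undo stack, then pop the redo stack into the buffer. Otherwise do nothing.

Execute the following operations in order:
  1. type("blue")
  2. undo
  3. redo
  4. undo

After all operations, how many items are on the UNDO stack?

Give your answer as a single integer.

After op 1 (type): buf='blue' undo_depth=1 redo_depth=0
After op 2 (undo): buf='(empty)' undo_depth=0 redo_depth=1
After op 3 (redo): buf='blue' undo_depth=1 redo_depth=0
After op 4 (undo): buf='(empty)' undo_depth=0 redo_depth=1

Answer: 0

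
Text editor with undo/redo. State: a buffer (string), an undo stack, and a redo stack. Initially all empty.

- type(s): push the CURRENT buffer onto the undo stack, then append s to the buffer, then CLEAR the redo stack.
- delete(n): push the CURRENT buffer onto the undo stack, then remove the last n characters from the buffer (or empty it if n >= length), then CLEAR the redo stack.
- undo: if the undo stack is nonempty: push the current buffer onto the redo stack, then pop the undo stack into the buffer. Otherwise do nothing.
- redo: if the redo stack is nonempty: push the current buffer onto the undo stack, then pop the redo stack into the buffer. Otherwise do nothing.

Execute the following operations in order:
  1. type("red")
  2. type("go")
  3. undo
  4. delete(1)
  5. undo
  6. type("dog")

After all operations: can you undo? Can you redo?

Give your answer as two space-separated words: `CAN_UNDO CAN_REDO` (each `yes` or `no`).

Answer: yes no

Derivation:
After op 1 (type): buf='red' undo_depth=1 redo_depth=0
After op 2 (type): buf='redgo' undo_depth=2 redo_depth=0
After op 3 (undo): buf='red' undo_depth=1 redo_depth=1
After op 4 (delete): buf='re' undo_depth=2 redo_depth=0
After op 5 (undo): buf='red' undo_depth=1 redo_depth=1
After op 6 (type): buf='reddog' undo_depth=2 redo_depth=0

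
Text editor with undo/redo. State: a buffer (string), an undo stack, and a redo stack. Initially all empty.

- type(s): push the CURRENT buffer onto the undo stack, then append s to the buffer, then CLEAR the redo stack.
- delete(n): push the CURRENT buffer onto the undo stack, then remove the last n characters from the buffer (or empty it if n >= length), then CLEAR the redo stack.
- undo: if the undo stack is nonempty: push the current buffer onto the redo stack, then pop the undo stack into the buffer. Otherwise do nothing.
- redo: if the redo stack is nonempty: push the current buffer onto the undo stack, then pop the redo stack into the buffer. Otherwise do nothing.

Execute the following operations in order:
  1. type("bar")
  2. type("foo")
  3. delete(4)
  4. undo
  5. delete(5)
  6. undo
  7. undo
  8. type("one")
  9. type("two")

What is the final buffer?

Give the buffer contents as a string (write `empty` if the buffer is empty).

After op 1 (type): buf='bar' undo_depth=1 redo_depth=0
After op 2 (type): buf='barfoo' undo_depth=2 redo_depth=0
After op 3 (delete): buf='ba' undo_depth=3 redo_depth=0
After op 4 (undo): buf='barfoo' undo_depth=2 redo_depth=1
After op 5 (delete): buf='b' undo_depth=3 redo_depth=0
After op 6 (undo): buf='barfoo' undo_depth=2 redo_depth=1
After op 7 (undo): buf='bar' undo_depth=1 redo_depth=2
After op 8 (type): buf='barone' undo_depth=2 redo_depth=0
After op 9 (type): buf='baronetwo' undo_depth=3 redo_depth=0

Answer: baronetwo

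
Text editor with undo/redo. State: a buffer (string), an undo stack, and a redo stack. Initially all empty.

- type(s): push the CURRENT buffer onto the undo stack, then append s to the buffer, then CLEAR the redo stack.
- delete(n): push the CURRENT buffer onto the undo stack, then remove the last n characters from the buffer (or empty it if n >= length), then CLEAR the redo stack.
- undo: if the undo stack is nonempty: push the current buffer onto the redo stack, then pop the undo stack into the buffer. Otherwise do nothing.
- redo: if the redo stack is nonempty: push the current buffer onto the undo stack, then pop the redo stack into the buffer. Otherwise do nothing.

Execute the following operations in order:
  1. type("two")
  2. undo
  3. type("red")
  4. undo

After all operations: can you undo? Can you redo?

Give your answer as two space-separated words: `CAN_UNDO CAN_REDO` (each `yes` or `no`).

After op 1 (type): buf='two' undo_depth=1 redo_depth=0
After op 2 (undo): buf='(empty)' undo_depth=0 redo_depth=1
After op 3 (type): buf='red' undo_depth=1 redo_depth=0
After op 4 (undo): buf='(empty)' undo_depth=0 redo_depth=1

Answer: no yes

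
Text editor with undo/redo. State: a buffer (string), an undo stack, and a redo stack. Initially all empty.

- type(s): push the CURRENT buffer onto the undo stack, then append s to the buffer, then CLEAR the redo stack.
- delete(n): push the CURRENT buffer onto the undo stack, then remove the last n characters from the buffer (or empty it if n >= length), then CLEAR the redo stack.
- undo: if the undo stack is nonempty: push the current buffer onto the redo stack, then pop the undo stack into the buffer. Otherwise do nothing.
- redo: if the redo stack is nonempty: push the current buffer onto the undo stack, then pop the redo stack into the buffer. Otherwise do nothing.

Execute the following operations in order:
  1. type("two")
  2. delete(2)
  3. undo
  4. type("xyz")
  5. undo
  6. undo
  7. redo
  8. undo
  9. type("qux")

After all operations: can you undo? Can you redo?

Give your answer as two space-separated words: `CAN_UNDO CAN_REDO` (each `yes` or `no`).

After op 1 (type): buf='two' undo_depth=1 redo_depth=0
After op 2 (delete): buf='t' undo_depth=2 redo_depth=0
After op 3 (undo): buf='two' undo_depth=1 redo_depth=1
After op 4 (type): buf='twoxyz' undo_depth=2 redo_depth=0
After op 5 (undo): buf='two' undo_depth=1 redo_depth=1
After op 6 (undo): buf='(empty)' undo_depth=0 redo_depth=2
After op 7 (redo): buf='two' undo_depth=1 redo_depth=1
After op 8 (undo): buf='(empty)' undo_depth=0 redo_depth=2
After op 9 (type): buf='qux' undo_depth=1 redo_depth=0

Answer: yes no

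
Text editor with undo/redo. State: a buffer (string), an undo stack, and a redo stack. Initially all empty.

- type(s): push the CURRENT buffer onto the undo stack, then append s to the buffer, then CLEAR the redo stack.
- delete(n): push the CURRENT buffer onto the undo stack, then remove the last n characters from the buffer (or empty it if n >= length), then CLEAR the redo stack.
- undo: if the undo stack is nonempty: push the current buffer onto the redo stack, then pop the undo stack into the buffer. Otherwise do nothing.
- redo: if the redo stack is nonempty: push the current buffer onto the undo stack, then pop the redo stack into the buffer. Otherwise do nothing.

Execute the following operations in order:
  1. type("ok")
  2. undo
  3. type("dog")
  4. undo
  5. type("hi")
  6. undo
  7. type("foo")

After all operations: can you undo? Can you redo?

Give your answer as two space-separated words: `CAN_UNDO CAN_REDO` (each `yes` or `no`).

Answer: yes no

Derivation:
After op 1 (type): buf='ok' undo_depth=1 redo_depth=0
After op 2 (undo): buf='(empty)' undo_depth=0 redo_depth=1
After op 3 (type): buf='dog' undo_depth=1 redo_depth=0
After op 4 (undo): buf='(empty)' undo_depth=0 redo_depth=1
After op 5 (type): buf='hi' undo_depth=1 redo_depth=0
After op 6 (undo): buf='(empty)' undo_depth=0 redo_depth=1
After op 7 (type): buf='foo' undo_depth=1 redo_depth=0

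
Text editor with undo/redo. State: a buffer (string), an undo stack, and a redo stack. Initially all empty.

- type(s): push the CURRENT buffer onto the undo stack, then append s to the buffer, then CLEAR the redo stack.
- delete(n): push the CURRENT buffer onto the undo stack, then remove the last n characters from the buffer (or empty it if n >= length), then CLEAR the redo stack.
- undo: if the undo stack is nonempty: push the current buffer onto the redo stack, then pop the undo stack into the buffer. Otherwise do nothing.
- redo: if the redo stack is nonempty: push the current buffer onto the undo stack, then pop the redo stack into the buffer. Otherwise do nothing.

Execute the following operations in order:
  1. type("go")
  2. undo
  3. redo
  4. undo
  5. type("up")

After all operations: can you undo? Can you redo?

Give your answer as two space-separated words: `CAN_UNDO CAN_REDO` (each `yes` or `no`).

After op 1 (type): buf='go' undo_depth=1 redo_depth=0
After op 2 (undo): buf='(empty)' undo_depth=0 redo_depth=1
After op 3 (redo): buf='go' undo_depth=1 redo_depth=0
After op 4 (undo): buf='(empty)' undo_depth=0 redo_depth=1
After op 5 (type): buf='up' undo_depth=1 redo_depth=0

Answer: yes no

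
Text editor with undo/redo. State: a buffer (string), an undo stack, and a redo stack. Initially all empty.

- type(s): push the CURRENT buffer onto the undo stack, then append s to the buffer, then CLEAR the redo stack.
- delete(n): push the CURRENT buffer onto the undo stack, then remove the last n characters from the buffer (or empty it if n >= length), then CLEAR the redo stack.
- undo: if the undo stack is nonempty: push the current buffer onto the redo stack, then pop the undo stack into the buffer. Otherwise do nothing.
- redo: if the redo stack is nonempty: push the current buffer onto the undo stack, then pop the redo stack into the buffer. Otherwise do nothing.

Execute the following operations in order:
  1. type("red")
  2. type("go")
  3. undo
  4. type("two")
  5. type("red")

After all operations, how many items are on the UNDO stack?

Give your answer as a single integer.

Answer: 3

Derivation:
After op 1 (type): buf='red' undo_depth=1 redo_depth=0
After op 2 (type): buf='redgo' undo_depth=2 redo_depth=0
After op 3 (undo): buf='red' undo_depth=1 redo_depth=1
After op 4 (type): buf='redtwo' undo_depth=2 redo_depth=0
After op 5 (type): buf='redtwored' undo_depth=3 redo_depth=0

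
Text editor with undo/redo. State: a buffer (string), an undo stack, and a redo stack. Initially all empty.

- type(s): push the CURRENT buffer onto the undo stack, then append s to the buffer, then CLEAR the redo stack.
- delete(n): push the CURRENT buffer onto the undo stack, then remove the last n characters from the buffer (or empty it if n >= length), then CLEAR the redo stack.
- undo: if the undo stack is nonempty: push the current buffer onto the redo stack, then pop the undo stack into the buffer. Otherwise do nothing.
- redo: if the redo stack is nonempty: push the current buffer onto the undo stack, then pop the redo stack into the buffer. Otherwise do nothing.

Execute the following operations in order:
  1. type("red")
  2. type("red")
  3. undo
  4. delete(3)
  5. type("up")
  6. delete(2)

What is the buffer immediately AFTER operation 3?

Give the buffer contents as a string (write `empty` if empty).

After op 1 (type): buf='red' undo_depth=1 redo_depth=0
After op 2 (type): buf='redred' undo_depth=2 redo_depth=0
After op 3 (undo): buf='red' undo_depth=1 redo_depth=1

Answer: red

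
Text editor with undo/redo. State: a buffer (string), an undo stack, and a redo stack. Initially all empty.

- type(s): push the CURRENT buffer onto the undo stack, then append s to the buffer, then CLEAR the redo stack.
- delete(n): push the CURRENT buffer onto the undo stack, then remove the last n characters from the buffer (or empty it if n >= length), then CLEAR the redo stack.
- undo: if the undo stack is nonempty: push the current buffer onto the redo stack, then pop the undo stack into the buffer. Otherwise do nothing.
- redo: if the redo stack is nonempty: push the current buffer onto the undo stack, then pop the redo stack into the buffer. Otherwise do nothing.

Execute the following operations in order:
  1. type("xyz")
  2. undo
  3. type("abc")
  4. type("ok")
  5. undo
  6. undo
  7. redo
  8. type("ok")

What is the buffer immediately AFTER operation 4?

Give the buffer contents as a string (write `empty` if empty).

After op 1 (type): buf='xyz' undo_depth=1 redo_depth=0
After op 2 (undo): buf='(empty)' undo_depth=0 redo_depth=1
After op 3 (type): buf='abc' undo_depth=1 redo_depth=0
After op 4 (type): buf='abcok' undo_depth=2 redo_depth=0

Answer: abcok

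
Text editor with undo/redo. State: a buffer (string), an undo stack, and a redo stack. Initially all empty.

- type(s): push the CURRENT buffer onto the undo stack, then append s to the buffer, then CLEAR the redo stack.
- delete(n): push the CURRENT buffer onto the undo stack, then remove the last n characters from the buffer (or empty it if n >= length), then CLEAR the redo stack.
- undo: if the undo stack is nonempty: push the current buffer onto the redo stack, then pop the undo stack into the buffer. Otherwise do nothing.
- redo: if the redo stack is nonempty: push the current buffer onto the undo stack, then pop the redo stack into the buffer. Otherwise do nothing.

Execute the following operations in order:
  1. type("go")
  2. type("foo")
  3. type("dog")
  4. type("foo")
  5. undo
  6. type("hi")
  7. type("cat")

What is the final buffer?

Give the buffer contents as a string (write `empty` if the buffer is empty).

After op 1 (type): buf='go' undo_depth=1 redo_depth=0
After op 2 (type): buf='gofoo' undo_depth=2 redo_depth=0
After op 3 (type): buf='gofoodog' undo_depth=3 redo_depth=0
After op 4 (type): buf='gofoodogfoo' undo_depth=4 redo_depth=0
After op 5 (undo): buf='gofoodog' undo_depth=3 redo_depth=1
After op 6 (type): buf='gofoodoghi' undo_depth=4 redo_depth=0
After op 7 (type): buf='gofoodoghicat' undo_depth=5 redo_depth=0

Answer: gofoodoghicat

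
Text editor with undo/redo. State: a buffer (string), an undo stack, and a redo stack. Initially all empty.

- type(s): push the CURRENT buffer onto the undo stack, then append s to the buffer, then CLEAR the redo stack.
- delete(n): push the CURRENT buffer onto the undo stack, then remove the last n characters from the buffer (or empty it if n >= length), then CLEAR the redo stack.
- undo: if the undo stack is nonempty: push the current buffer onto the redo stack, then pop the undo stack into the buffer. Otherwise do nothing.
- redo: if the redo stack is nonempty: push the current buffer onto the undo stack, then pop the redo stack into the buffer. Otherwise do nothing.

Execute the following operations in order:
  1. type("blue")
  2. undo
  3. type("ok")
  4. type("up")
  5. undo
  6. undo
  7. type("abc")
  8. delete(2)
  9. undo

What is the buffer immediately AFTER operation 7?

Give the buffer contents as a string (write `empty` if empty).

After op 1 (type): buf='blue' undo_depth=1 redo_depth=0
After op 2 (undo): buf='(empty)' undo_depth=0 redo_depth=1
After op 3 (type): buf='ok' undo_depth=1 redo_depth=0
After op 4 (type): buf='okup' undo_depth=2 redo_depth=0
After op 5 (undo): buf='ok' undo_depth=1 redo_depth=1
After op 6 (undo): buf='(empty)' undo_depth=0 redo_depth=2
After op 7 (type): buf='abc' undo_depth=1 redo_depth=0

Answer: abc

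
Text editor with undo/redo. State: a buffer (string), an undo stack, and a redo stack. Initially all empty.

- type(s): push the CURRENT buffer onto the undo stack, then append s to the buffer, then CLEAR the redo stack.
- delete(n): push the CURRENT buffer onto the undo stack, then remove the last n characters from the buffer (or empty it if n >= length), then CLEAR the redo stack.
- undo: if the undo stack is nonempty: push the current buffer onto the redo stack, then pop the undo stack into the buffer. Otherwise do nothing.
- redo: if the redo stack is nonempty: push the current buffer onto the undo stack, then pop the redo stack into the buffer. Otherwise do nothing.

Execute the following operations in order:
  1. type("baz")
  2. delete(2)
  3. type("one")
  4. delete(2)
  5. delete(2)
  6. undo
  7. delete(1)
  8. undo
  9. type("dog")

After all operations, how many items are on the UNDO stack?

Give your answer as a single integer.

After op 1 (type): buf='baz' undo_depth=1 redo_depth=0
After op 2 (delete): buf='b' undo_depth=2 redo_depth=0
After op 3 (type): buf='bone' undo_depth=3 redo_depth=0
After op 4 (delete): buf='bo' undo_depth=4 redo_depth=0
After op 5 (delete): buf='(empty)' undo_depth=5 redo_depth=0
After op 6 (undo): buf='bo' undo_depth=4 redo_depth=1
After op 7 (delete): buf='b' undo_depth=5 redo_depth=0
After op 8 (undo): buf='bo' undo_depth=4 redo_depth=1
After op 9 (type): buf='bodog' undo_depth=5 redo_depth=0

Answer: 5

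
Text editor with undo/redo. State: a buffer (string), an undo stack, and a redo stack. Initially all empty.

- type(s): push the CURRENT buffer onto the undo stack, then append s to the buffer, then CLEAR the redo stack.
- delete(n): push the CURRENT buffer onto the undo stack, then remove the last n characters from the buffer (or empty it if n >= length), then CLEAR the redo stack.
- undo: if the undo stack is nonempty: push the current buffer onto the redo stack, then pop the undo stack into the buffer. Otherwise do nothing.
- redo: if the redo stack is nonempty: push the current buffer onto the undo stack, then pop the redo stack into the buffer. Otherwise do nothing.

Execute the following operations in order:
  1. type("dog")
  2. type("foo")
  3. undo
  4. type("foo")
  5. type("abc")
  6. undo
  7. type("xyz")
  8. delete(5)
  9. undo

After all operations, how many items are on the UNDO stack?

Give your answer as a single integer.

After op 1 (type): buf='dog' undo_depth=1 redo_depth=0
After op 2 (type): buf='dogfoo' undo_depth=2 redo_depth=0
After op 3 (undo): buf='dog' undo_depth=1 redo_depth=1
After op 4 (type): buf='dogfoo' undo_depth=2 redo_depth=0
After op 5 (type): buf='dogfooabc' undo_depth=3 redo_depth=0
After op 6 (undo): buf='dogfoo' undo_depth=2 redo_depth=1
After op 7 (type): buf='dogfooxyz' undo_depth=3 redo_depth=0
After op 8 (delete): buf='dogf' undo_depth=4 redo_depth=0
After op 9 (undo): buf='dogfooxyz' undo_depth=3 redo_depth=1

Answer: 3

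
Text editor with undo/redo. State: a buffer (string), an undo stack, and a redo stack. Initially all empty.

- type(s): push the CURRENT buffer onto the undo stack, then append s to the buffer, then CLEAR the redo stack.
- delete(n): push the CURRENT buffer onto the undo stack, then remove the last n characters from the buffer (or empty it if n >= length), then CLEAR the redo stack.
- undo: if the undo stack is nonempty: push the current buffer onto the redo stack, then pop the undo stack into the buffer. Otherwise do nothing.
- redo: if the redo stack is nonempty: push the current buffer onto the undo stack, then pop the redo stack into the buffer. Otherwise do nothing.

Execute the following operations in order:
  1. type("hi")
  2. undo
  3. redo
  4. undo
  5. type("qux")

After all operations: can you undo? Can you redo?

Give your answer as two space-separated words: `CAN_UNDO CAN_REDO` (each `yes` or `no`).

Answer: yes no

Derivation:
After op 1 (type): buf='hi' undo_depth=1 redo_depth=0
After op 2 (undo): buf='(empty)' undo_depth=0 redo_depth=1
After op 3 (redo): buf='hi' undo_depth=1 redo_depth=0
After op 4 (undo): buf='(empty)' undo_depth=0 redo_depth=1
After op 5 (type): buf='qux' undo_depth=1 redo_depth=0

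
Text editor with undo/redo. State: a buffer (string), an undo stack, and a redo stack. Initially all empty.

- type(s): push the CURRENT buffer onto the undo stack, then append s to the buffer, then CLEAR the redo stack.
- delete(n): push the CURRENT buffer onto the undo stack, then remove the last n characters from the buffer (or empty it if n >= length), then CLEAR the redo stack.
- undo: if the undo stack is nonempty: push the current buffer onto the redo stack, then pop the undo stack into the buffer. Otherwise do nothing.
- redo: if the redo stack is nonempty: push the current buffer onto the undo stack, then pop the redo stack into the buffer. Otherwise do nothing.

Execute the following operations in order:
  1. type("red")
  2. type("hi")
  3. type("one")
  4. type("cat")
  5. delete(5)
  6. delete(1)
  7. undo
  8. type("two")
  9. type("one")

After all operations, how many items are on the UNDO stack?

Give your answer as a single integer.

After op 1 (type): buf='red' undo_depth=1 redo_depth=0
After op 2 (type): buf='redhi' undo_depth=2 redo_depth=0
After op 3 (type): buf='redhione' undo_depth=3 redo_depth=0
After op 4 (type): buf='redhionecat' undo_depth=4 redo_depth=0
After op 5 (delete): buf='redhio' undo_depth=5 redo_depth=0
After op 6 (delete): buf='redhi' undo_depth=6 redo_depth=0
After op 7 (undo): buf='redhio' undo_depth=5 redo_depth=1
After op 8 (type): buf='redhiotwo' undo_depth=6 redo_depth=0
After op 9 (type): buf='redhiotwoone' undo_depth=7 redo_depth=0

Answer: 7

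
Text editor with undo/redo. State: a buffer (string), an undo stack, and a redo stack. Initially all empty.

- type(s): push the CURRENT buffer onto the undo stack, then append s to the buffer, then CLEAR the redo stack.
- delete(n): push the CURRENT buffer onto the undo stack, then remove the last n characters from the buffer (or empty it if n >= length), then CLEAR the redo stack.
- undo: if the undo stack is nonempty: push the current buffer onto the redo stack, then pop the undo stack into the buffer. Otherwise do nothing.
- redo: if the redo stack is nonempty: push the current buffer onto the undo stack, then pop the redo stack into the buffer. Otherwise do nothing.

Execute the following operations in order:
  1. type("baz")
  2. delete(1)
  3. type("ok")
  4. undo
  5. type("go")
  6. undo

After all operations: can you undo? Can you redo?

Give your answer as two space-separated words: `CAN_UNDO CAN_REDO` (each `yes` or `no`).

After op 1 (type): buf='baz' undo_depth=1 redo_depth=0
After op 2 (delete): buf='ba' undo_depth=2 redo_depth=0
After op 3 (type): buf='baok' undo_depth=3 redo_depth=0
After op 4 (undo): buf='ba' undo_depth=2 redo_depth=1
After op 5 (type): buf='bago' undo_depth=3 redo_depth=0
After op 6 (undo): buf='ba' undo_depth=2 redo_depth=1

Answer: yes yes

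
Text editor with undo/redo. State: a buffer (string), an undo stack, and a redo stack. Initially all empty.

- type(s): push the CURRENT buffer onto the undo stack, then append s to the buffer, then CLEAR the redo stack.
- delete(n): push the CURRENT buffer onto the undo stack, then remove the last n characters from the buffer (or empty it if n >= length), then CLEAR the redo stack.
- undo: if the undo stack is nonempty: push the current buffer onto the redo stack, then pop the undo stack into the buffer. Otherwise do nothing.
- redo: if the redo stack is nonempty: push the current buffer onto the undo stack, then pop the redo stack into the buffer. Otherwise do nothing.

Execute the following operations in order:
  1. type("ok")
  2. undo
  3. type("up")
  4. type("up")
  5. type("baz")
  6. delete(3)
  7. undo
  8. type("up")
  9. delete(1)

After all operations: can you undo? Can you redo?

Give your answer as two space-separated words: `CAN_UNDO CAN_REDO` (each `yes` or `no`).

Answer: yes no

Derivation:
After op 1 (type): buf='ok' undo_depth=1 redo_depth=0
After op 2 (undo): buf='(empty)' undo_depth=0 redo_depth=1
After op 3 (type): buf='up' undo_depth=1 redo_depth=0
After op 4 (type): buf='upup' undo_depth=2 redo_depth=0
After op 5 (type): buf='upupbaz' undo_depth=3 redo_depth=0
After op 6 (delete): buf='upup' undo_depth=4 redo_depth=0
After op 7 (undo): buf='upupbaz' undo_depth=3 redo_depth=1
After op 8 (type): buf='upupbazup' undo_depth=4 redo_depth=0
After op 9 (delete): buf='upupbazu' undo_depth=5 redo_depth=0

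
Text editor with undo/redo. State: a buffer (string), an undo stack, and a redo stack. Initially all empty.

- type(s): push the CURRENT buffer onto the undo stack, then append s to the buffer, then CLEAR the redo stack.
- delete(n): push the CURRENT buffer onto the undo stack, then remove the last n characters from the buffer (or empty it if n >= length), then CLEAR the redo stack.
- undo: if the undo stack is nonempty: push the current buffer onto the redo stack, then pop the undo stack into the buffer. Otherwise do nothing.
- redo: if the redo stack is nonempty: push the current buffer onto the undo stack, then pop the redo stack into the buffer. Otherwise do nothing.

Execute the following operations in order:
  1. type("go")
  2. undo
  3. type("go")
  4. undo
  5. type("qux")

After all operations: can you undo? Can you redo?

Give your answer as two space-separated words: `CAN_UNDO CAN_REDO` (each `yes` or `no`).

After op 1 (type): buf='go' undo_depth=1 redo_depth=0
After op 2 (undo): buf='(empty)' undo_depth=0 redo_depth=1
After op 3 (type): buf='go' undo_depth=1 redo_depth=0
After op 4 (undo): buf='(empty)' undo_depth=0 redo_depth=1
After op 5 (type): buf='qux' undo_depth=1 redo_depth=0

Answer: yes no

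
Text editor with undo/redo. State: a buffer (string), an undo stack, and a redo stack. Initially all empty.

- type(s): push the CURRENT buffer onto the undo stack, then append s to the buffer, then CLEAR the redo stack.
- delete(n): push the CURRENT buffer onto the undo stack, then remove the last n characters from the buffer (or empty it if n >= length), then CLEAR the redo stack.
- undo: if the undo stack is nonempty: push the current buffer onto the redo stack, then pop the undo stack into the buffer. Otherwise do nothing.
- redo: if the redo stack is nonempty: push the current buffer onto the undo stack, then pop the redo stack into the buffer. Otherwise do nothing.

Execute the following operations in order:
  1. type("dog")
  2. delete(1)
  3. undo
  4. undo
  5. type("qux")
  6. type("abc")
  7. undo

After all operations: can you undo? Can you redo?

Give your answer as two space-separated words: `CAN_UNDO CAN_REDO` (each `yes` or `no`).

Answer: yes yes

Derivation:
After op 1 (type): buf='dog' undo_depth=1 redo_depth=0
After op 2 (delete): buf='do' undo_depth=2 redo_depth=0
After op 3 (undo): buf='dog' undo_depth=1 redo_depth=1
After op 4 (undo): buf='(empty)' undo_depth=0 redo_depth=2
After op 5 (type): buf='qux' undo_depth=1 redo_depth=0
After op 6 (type): buf='quxabc' undo_depth=2 redo_depth=0
After op 7 (undo): buf='qux' undo_depth=1 redo_depth=1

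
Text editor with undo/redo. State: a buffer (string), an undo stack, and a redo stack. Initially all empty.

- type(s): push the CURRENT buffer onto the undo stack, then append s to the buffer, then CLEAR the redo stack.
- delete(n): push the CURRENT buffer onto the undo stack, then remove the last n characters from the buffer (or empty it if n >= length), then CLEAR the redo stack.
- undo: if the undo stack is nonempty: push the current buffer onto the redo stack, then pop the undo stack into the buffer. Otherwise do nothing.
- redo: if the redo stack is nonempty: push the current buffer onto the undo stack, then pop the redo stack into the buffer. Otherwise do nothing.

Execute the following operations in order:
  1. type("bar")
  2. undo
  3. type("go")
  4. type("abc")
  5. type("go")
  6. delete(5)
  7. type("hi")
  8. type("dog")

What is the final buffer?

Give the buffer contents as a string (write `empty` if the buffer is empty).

Answer: gohidog

Derivation:
After op 1 (type): buf='bar' undo_depth=1 redo_depth=0
After op 2 (undo): buf='(empty)' undo_depth=0 redo_depth=1
After op 3 (type): buf='go' undo_depth=1 redo_depth=0
After op 4 (type): buf='goabc' undo_depth=2 redo_depth=0
After op 5 (type): buf='goabcgo' undo_depth=3 redo_depth=0
After op 6 (delete): buf='go' undo_depth=4 redo_depth=0
After op 7 (type): buf='gohi' undo_depth=5 redo_depth=0
After op 8 (type): buf='gohidog' undo_depth=6 redo_depth=0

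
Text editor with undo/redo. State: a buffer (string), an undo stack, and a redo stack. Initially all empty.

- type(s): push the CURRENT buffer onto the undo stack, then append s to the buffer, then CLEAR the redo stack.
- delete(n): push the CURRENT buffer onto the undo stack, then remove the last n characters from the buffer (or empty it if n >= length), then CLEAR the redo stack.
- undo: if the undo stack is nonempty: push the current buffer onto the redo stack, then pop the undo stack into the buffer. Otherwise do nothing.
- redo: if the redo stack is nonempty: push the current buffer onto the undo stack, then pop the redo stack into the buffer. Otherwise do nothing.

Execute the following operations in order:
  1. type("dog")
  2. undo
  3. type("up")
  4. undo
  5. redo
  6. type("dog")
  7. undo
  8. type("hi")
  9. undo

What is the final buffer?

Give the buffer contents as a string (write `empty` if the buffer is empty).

Answer: up

Derivation:
After op 1 (type): buf='dog' undo_depth=1 redo_depth=0
After op 2 (undo): buf='(empty)' undo_depth=0 redo_depth=1
After op 3 (type): buf='up' undo_depth=1 redo_depth=0
After op 4 (undo): buf='(empty)' undo_depth=0 redo_depth=1
After op 5 (redo): buf='up' undo_depth=1 redo_depth=0
After op 6 (type): buf='updog' undo_depth=2 redo_depth=0
After op 7 (undo): buf='up' undo_depth=1 redo_depth=1
After op 8 (type): buf='uphi' undo_depth=2 redo_depth=0
After op 9 (undo): buf='up' undo_depth=1 redo_depth=1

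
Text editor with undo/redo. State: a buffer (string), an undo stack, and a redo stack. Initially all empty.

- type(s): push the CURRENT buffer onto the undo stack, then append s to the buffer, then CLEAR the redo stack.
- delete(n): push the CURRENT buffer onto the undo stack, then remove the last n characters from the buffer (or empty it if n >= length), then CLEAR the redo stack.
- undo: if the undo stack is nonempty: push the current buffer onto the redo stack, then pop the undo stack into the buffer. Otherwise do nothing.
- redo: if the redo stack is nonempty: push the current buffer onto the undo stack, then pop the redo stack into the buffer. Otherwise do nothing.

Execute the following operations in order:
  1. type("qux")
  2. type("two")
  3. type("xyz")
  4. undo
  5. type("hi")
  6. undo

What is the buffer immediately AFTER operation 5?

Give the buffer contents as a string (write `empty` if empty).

Answer: quxtwohi

Derivation:
After op 1 (type): buf='qux' undo_depth=1 redo_depth=0
After op 2 (type): buf='quxtwo' undo_depth=2 redo_depth=0
After op 3 (type): buf='quxtwoxyz' undo_depth=3 redo_depth=0
After op 4 (undo): buf='quxtwo' undo_depth=2 redo_depth=1
After op 5 (type): buf='quxtwohi' undo_depth=3 redo_depth=0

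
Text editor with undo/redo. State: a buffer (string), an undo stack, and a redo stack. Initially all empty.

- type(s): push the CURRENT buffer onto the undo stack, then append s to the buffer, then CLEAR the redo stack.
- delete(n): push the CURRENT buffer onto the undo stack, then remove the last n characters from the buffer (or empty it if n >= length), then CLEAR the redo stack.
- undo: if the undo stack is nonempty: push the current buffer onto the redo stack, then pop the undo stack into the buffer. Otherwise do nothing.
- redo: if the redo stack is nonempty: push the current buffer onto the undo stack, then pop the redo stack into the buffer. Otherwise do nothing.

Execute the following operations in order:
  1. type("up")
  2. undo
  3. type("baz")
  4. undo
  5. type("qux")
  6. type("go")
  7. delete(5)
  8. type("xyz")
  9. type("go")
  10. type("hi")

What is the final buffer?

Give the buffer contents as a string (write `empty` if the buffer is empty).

Answer: xyzgohi

Derivation:
After op 1 (type): buf='up' undo_depth=1 redo_depth=0
After op 2 (undo): buf='(empty)' undo_depth=0 redo_depth=1
After op 3 (type): buf='baz' undo_depth=1 redo_depth=0
After op 4 (undo): buf='(empty)' undo_depth=0 redo_depth=1
After op 5 (type): buf='qux' undo_depth=1 redo_depth=0
After op 6 (type): buf='quxgo' undo_depth=2 redo_depth=0
After op 7 (delete): buf='(empty)' undo_depth=3 redo_depth=0
After op 8 (type): buf='xyz' undo_depth=4 redo_depth=0
After op 9 (type): buf='xyzgo' undo_depth=5 redo_depth=0
After op 10 (type): buf='xyzgohi' undo_depth=6 redo_depth=0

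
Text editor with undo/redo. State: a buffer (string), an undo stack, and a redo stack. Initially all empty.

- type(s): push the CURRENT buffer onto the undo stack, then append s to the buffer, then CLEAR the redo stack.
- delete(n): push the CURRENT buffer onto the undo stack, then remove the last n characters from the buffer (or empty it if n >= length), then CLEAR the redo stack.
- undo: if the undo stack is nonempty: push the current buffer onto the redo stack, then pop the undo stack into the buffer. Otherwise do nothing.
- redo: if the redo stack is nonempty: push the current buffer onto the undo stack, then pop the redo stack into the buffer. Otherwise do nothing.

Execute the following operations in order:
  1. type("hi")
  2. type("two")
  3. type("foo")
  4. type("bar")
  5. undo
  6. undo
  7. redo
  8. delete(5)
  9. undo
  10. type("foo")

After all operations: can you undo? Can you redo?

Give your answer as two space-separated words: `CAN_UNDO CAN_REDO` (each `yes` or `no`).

After op 1 (type): buf='hi' undo_depth=1 redo_depth=0
After op 2 (type): buf='hitwo' undo_depth=2 redo_depth=0
After op 3 (type): buf='hitwofoo' undo_depth=3 redo_depth=0
After op 4 (type): buf='hitwofoobar' undo_depth=4 redo_depth=0
After op 5 (undo): buf='hitwofoo' undo_depth=3 redo_depth=1
After op 6 (undo): buf='hitwo' undo_depth=2 redo_depth=2
After op 7 (redo): buf='hitwofoo' undo_depth=3 redo_depth=1
After op 8 (delete): buf='hit' undo_depth=4 redo_depth=0
After op 9 (undo): buf='hitwofoo' undo_depth=3 redo_depth=1
After op 10 (type): buf='hitwofoofoo' undo_depth=4 redo_depth=0

Answer: yes no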